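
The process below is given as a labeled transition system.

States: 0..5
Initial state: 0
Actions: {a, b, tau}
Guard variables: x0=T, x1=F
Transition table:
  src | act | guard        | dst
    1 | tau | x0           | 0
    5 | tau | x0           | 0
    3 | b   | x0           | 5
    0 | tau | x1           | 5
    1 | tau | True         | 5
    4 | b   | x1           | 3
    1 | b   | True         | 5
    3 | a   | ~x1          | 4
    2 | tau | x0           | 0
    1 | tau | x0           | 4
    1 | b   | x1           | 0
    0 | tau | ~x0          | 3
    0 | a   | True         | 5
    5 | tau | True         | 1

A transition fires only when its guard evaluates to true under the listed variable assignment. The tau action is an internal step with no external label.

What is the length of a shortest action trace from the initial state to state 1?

Answer: 2

Analysis:
BFS to 1:
  depth 0: {0}
  depth 1: {5}
  depth 2: {1}
depth(1)=2, e.g. a·tau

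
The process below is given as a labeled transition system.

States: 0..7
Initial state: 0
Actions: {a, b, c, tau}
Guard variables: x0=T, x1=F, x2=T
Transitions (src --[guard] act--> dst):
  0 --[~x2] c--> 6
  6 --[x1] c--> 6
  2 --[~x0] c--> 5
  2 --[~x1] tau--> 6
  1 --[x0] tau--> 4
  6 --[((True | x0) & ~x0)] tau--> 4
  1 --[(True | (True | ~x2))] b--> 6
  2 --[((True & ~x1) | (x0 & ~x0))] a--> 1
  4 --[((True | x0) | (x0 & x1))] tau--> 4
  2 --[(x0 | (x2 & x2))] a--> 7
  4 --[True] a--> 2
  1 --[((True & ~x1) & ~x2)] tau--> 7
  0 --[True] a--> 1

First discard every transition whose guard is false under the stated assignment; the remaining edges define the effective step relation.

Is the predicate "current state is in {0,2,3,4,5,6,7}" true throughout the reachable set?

Answer: INVARIANT VIOLATED at state 1

Working:
Safe = {0,2,3,4,5,6,7}
Reachable = {0,1,2,4,6,7}
  0: ✓
  1: ✗ unsafe
  2: ✓
  4: ✓
  6: ✓
  7: ✓
reach 1 via a — violates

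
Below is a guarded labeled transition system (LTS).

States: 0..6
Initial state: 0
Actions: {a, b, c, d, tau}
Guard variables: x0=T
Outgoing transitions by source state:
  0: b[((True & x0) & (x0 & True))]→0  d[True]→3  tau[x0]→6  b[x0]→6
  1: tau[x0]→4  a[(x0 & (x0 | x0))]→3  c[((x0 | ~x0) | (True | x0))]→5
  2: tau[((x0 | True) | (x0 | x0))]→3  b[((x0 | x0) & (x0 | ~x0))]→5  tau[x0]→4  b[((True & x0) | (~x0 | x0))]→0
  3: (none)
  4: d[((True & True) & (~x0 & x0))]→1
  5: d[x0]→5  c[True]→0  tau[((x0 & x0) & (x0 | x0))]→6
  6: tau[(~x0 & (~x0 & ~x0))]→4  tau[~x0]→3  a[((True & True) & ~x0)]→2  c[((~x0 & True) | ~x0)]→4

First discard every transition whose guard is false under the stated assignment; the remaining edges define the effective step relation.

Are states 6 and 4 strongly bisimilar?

Refine partition for ~:
  P[0] = {{0,1,2,3,4,5,6}}
  P[1] = {{0},{1},{2},{3,4,6},{5}}
stable after 2 split(s): 5 block(s)
6∈{3,4,6}, 4∈{3,4,6}

Answer: BISIMILAR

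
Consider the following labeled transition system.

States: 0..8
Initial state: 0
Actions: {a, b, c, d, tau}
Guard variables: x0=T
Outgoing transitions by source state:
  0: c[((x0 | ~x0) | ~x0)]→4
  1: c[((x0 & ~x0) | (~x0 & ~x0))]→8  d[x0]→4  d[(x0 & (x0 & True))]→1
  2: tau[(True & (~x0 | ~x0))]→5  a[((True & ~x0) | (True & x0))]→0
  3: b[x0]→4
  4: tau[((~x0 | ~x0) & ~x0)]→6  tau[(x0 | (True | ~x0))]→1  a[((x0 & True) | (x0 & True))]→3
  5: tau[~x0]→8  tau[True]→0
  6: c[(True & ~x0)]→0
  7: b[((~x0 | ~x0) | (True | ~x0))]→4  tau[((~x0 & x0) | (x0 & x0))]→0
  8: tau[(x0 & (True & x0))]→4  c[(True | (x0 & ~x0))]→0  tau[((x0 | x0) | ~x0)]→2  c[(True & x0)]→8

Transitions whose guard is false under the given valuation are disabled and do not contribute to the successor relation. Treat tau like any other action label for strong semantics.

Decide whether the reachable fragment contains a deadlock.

Reachable = {0,1,3,4}
  0: c→4  [deg 1]
  1: d→1  d→4  [deg 2]
  3: b→4  [deg 1]
  4: a→3  tau→1  [deg 2]

Answer: DEADLOCK-FREE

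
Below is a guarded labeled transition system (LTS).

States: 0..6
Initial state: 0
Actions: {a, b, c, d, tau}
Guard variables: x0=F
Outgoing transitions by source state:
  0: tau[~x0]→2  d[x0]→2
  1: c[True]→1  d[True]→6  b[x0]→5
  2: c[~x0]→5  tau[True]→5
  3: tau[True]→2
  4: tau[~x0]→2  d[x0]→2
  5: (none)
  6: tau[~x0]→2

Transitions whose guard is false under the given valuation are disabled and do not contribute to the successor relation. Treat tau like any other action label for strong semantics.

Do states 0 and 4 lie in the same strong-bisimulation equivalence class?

Answer: BISIMILAR

Analysis:
Refine partition for ~:
  π0 = {{0,1,2,3,4,5,6}}
  π1 = {{0,3,4,6},{1},{2},{5}}
stable after 2 split(s): 4 block(s)
class of 0: {0,3,4,6}; class of 4: {0,3,4,6}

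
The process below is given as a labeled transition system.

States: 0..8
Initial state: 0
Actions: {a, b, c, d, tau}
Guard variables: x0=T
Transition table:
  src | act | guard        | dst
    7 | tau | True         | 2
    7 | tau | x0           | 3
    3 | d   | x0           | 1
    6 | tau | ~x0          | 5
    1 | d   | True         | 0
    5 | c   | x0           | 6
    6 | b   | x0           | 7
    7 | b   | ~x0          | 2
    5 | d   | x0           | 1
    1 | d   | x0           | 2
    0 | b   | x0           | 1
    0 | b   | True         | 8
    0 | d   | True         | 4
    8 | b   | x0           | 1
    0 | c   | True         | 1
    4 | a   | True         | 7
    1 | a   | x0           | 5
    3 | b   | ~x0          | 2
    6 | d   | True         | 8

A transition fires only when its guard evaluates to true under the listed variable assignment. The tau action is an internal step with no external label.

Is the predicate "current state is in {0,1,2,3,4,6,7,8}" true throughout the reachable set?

Inv-set: {0,1,2,3,4,6,7,8}
Reach set: {0,1,2,3,4,5,6,7,8}
  0: ✓
  1: ✓
  2: ✓
  3: ✓
  4: ✓
  5: VIOLATES
  6: ✓
  7: ✓
  8: ✓
reach 5 via b·a — violates

Answer: INVARIANT VIOLATED at state 5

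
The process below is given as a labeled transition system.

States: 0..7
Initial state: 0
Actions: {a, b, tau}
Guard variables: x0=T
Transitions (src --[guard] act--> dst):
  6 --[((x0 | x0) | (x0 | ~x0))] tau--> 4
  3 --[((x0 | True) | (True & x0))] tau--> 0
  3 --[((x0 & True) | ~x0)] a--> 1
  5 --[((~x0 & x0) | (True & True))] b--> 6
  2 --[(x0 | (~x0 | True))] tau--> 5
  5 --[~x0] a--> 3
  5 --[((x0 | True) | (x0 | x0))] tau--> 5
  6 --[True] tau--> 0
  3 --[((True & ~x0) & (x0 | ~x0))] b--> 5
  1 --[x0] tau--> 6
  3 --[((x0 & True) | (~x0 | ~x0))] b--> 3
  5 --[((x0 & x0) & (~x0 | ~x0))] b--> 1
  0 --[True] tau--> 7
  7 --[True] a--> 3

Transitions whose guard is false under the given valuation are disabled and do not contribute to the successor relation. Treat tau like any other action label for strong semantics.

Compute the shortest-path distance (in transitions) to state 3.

BFS to 3:
  L0 = {0}
  L1 = {7}
  L2 = {3}
first hit 3 at d=2 via tau·a

Answer: 2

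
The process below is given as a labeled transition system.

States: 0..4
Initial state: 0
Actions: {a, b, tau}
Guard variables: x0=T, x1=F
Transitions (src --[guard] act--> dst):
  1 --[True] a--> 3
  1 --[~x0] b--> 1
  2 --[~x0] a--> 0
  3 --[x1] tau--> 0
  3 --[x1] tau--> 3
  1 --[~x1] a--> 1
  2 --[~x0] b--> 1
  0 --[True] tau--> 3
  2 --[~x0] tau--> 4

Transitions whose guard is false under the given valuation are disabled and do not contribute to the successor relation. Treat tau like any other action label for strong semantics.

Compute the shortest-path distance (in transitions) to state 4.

Answer: UNREACHABLE

Working:
BFS to 4:
  L0 = {0}
  L1 = {3}
4 never appears.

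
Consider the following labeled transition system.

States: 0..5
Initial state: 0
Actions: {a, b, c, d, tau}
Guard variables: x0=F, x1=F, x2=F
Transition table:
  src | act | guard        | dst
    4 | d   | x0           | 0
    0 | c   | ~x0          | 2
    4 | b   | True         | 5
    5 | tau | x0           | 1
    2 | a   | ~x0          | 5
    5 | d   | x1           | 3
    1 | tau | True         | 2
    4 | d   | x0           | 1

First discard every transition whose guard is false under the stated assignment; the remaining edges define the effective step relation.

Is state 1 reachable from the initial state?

Guard filter leaves 4 enabled edge(s).
L0 = {0}
L1 = {2}  now seen {0,2}
L2 = {5}  now seen {0,2,5}
R = {0,2,5}

Answer: UNREACHABLE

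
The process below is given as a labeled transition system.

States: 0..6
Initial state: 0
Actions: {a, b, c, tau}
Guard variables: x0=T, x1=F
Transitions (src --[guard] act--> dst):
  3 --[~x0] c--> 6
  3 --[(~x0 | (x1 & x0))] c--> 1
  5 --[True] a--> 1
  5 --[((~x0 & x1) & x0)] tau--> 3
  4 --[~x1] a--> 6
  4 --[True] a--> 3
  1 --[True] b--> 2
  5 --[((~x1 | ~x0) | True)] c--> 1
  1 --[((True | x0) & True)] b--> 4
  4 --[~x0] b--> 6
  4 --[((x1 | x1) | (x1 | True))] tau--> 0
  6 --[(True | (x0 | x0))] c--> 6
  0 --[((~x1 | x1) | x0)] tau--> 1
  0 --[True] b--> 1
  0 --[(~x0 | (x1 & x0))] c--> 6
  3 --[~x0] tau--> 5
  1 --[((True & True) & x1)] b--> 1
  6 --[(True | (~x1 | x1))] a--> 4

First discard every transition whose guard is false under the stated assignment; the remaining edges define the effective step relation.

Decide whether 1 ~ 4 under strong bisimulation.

Answer: NOT BISIMILAR

Working:
Bisimulation quotient by refinement:
  P[0] = {{0,1,2,3,4,5,6}}
  P[1] = {{0},{1},{2,3},{4},{5,6}}
  P[2] = {{0},{1},{2,3},{4},{5},{6}}
stable after 3 split(s): 6 block(s)
1∈{1}, 4∈{4}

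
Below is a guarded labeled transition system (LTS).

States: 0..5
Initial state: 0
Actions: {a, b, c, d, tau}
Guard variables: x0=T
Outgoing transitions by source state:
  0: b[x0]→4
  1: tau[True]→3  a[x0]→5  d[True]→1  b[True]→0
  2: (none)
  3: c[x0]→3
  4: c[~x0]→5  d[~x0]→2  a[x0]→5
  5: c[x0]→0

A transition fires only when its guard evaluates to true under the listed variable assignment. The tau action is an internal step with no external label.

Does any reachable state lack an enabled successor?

Answer: DEADLOCK-FREE

Trace:
R = {0,4,5}
  0: b→4  [deg 1]
  4: a→5  [deg 1]
  5: c→0  [deg 1]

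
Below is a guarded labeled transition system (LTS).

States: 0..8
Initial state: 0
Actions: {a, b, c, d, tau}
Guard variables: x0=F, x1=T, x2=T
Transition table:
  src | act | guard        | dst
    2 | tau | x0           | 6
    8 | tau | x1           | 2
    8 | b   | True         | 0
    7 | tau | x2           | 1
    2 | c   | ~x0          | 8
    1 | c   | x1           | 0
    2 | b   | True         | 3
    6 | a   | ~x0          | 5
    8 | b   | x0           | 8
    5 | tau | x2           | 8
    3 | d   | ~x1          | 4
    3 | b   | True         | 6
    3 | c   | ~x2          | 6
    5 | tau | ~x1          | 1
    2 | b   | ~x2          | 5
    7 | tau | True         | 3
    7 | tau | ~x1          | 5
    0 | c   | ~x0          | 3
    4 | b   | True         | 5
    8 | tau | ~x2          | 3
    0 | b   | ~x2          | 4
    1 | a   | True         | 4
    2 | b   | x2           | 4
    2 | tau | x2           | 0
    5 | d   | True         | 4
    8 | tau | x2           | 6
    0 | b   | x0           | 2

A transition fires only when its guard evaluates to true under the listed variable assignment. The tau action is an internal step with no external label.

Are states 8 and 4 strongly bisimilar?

Compute ~ classes (split until stable):
  round 0: {{0,1,2,3,4,5,6,7,8}}
  round 1: {{0},{1},{2},{3,4},{5},{6},{7},{8}}
  round 2: {{0},{1},{2},{3},{4},{5},{6},{7},{8}}
stable after 3 split(s): 9 block(s)
class of 8: {8}; class of 4: {4}

Answer: NOT BISIMILAR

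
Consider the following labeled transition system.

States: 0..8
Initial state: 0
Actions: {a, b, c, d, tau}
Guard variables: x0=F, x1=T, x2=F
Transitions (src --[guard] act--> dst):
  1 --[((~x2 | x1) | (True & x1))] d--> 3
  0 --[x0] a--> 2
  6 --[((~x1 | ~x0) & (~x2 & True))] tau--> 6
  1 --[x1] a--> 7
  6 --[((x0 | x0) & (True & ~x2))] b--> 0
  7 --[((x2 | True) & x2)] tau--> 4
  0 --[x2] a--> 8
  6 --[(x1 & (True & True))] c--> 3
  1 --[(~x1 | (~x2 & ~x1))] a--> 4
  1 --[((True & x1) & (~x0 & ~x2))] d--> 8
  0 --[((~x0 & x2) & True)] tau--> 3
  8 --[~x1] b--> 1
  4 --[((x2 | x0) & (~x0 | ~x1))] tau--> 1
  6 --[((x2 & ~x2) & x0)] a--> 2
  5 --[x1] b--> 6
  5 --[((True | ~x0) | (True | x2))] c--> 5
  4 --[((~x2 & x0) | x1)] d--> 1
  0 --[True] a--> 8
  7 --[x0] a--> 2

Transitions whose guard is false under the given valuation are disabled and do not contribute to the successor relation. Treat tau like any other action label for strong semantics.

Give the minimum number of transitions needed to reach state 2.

Breadth-first toward 2:
  Layer 0: {0}
  Layer 1: {8}
2 never appears.

Answer: UNREACHABLE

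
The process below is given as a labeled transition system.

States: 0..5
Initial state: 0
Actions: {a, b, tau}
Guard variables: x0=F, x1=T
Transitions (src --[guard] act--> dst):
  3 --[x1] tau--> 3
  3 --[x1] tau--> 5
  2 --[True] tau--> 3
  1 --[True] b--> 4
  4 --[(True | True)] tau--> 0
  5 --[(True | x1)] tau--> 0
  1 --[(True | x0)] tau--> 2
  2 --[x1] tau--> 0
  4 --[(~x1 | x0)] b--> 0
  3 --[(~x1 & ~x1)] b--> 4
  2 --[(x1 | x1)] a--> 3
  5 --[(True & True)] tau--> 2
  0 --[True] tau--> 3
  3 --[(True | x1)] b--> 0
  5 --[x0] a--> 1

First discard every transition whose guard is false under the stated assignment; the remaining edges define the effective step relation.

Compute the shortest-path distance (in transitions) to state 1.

Answer: UNREACHABLE

Trace:
Breadth-first toward 1:
  L0 = {0}
  L1 = {3}
  L2 = {5}
  L3 = {2}
1 never appears.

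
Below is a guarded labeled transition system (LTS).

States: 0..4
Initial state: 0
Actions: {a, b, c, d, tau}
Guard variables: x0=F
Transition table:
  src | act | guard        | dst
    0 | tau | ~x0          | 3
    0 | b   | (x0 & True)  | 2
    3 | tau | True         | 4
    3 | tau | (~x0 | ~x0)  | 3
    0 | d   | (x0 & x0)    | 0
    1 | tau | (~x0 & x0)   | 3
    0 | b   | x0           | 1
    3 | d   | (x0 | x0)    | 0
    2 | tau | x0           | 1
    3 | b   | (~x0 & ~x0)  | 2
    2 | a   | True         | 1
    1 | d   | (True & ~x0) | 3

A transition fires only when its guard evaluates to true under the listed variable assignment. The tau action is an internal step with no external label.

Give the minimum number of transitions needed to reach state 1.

Answer: 3

Working:
Layered search for 1:
  Layer 0: {0}
  Layer 1: {3}
  Layer 2: {2,4}
  Layer 3: {1}
first hit 1 at d=3 via tau·b·a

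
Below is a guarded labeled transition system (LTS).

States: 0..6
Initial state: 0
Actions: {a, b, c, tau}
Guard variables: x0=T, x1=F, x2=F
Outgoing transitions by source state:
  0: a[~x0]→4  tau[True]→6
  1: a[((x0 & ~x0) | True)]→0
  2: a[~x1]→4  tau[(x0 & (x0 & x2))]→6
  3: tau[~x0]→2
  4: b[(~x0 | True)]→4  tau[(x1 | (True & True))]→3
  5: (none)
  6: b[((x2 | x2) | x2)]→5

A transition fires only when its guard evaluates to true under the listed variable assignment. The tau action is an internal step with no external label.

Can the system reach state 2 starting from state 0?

5 transition(s) survive guard evaluation.
Layer 0: {0}
Layer 1: {6}  cumulative {0,6}
Reach set: {0,6}

Answer: UNREACHABLE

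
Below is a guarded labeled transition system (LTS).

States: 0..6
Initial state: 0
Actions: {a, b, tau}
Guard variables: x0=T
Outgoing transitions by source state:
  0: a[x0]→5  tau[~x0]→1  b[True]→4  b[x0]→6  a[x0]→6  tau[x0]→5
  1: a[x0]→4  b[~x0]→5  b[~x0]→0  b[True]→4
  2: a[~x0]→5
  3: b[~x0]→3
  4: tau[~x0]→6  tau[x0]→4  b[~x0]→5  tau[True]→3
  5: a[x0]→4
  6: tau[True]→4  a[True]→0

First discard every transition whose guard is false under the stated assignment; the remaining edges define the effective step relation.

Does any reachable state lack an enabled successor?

Answer: DEADLOCK at state 3

Trace:
R = {0,3,4,5,6}
  0: a→5  a→6  b→4  b→6  tau→5  [5 out]
  3: ∅  [deadlock]
  4: tau→3  tau→4  [2 out]
  5: a→4  [1 out]
  6: a→0  tau→4  [2 out]
witness 3: b·tau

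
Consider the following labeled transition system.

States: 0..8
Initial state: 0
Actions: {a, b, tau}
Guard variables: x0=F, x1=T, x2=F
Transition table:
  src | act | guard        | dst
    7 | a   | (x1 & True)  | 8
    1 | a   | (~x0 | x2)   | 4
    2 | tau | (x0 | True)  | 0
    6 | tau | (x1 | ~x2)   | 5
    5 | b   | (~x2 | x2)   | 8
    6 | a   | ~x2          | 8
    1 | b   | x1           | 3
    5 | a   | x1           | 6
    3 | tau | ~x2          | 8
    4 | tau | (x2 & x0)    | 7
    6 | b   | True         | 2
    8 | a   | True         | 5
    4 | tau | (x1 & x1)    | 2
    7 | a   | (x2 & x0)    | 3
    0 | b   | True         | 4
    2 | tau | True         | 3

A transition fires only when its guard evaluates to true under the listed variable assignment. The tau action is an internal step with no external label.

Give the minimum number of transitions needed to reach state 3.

Breadth-first toward 3:
  L0 = {0}
  L1 = {4}
  L2 = {2}
  L3 = {3}
first hit 3 at d=3 via b·tau·tau

Answer: 3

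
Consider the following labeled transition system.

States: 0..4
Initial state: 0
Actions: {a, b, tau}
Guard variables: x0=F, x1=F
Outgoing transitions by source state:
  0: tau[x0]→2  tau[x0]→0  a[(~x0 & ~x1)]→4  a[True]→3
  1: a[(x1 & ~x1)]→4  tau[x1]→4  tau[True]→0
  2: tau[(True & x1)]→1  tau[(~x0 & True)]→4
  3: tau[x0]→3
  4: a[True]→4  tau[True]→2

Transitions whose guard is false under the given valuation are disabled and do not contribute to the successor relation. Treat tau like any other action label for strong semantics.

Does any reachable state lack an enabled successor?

Answer: DEADLOCK at state 3

Working:
R = {0,2,3,4}
  0: a→3  a→4  [deg 2]
  2: tau→4  [deg 1]
  3: ∅  [STUCK]
  4: a→4  tau→2  [deg 2]
witness 3: a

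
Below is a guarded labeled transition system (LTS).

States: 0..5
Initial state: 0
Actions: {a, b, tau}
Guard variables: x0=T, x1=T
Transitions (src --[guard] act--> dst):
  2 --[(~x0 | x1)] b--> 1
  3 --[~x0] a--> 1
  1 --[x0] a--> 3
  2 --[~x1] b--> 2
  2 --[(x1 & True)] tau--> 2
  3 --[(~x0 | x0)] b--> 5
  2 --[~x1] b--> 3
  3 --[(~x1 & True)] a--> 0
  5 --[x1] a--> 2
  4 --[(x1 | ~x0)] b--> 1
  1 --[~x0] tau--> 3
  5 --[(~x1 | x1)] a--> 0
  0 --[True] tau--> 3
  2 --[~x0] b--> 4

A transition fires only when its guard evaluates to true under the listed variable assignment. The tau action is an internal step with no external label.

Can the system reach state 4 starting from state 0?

8 transition(s) survive guard evaluation.
L0 = {0}
L1 = {3}  now seen {0,3}
L2 = {5}  now seen {0,3,5}
L3 = {2}  now seen {0,2,3,5}
L4 = {1}  now seen {0,1,2,3,5}
R = {0,1,2,3,5}

Answer: UNREACHABLE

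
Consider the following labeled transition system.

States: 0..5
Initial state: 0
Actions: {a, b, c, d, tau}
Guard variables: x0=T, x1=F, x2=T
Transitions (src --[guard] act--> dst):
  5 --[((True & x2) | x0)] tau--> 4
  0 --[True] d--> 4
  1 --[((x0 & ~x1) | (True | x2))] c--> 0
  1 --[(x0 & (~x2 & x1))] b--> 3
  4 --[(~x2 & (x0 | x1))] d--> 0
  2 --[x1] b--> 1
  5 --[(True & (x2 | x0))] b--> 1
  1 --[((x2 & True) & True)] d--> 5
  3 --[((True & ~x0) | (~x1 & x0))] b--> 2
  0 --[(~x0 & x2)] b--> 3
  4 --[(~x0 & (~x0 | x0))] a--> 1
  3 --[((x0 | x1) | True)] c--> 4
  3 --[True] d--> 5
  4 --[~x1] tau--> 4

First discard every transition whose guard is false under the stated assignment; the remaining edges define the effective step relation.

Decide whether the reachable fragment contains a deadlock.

Answer: DEADLOCK-FREE

Working:
Reach set: {0,4}
  0: d→4  [1 exit(s)]
  4: tau→4  [1 exit(s)]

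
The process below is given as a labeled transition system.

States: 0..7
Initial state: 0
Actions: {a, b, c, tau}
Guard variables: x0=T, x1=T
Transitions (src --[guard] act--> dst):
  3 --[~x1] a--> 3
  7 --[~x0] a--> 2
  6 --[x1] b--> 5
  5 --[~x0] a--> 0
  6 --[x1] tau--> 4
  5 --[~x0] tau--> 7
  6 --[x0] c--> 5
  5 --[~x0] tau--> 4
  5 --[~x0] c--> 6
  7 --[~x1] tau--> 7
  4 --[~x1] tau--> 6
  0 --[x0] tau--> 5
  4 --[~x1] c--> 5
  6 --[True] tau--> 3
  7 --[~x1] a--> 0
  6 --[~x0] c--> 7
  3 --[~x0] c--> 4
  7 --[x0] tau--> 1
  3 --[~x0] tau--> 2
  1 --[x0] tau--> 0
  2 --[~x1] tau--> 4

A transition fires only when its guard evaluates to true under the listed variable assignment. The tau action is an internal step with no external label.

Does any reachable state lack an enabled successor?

Answer: DEADLOCK at state 5

Working:
R = {0,5}
  0: tau→5  [1 out]
  5: ∅  [deadlock]
witness 5: tau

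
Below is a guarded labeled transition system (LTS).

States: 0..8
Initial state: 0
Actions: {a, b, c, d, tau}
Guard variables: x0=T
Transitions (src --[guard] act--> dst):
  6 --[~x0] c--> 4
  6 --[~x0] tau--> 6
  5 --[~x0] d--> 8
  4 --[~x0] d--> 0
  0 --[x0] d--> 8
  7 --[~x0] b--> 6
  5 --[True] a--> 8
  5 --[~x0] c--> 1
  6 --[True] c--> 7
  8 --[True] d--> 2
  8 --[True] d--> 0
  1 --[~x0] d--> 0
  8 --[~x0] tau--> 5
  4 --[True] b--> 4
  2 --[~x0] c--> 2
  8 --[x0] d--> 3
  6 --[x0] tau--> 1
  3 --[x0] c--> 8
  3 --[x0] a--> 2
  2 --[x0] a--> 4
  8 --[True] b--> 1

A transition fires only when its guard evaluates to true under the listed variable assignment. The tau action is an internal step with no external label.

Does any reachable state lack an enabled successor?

Answer: DEADLOCK at state 1

Trace:
R = {0,1,2,3,4,8}
  0: d→8  [deg 1]
  1: ∅  [STUCK]
  2: a→4  [deg 1]
  3: a→2  c→8  [deg 2]
  4: b→4  [deg 1]
  8: b→1  d→0  d→2  d→3  [deg 4]
witness 1: d·b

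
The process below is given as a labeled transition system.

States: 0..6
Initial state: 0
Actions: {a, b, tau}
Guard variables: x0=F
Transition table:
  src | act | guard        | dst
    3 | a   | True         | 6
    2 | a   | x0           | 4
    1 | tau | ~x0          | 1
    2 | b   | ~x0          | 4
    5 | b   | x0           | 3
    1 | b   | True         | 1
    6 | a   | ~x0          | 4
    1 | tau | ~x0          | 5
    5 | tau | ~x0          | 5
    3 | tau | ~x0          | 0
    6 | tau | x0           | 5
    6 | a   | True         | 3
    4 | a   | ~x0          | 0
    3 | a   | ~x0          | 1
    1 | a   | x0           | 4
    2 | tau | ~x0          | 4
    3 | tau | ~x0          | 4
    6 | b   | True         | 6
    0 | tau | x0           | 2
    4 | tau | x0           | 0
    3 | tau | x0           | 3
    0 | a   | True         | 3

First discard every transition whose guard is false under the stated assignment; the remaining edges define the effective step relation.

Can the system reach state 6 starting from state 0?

Answer: REACHABLE

Working:
Guard filter leaves 15 enabled edge(s).
Layer 0: {0}
Layer 1: {3}  total {0,3}
Layer 2: {1,4,6}  total {0,1,3,4,6}
Layer 3: {5}  total {0,1,3,4,5,6}
Reach set: {0,1,3,4,5,6}
trace reaching 6: a·a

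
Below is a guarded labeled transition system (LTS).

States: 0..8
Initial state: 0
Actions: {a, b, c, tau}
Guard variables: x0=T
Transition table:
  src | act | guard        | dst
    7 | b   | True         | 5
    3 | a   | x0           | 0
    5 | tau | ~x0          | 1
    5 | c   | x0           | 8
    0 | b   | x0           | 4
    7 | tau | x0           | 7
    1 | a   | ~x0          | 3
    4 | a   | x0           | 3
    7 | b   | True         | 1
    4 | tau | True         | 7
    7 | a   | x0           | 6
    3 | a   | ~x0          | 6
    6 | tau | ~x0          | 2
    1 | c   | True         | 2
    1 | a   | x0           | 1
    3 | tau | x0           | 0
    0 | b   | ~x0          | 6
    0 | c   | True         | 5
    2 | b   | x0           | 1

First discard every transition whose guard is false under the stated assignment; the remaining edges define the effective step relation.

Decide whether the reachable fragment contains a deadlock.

Answer: DEADLOCK at state 6

Working:
R = {0,1,2,3,4,5,6,7,8}
  0: b→4  c→5  [2 exit(s)]
  1: a→1  c→2  [2 exit(s)]
  2: b→1  [1 exit(s)]
  3: a→0  tau→0  [2 exit(s)]
  4: a→3  tau→7  [2 exit(s)]
  5: c→8  [1 exit(s)]
  6: ∅  [deadlock]
  7: a→6  b→1  b→5  tau→7  [4 exit(s)]
  8: ∅  [deadlock]
witness 6: b·tau·a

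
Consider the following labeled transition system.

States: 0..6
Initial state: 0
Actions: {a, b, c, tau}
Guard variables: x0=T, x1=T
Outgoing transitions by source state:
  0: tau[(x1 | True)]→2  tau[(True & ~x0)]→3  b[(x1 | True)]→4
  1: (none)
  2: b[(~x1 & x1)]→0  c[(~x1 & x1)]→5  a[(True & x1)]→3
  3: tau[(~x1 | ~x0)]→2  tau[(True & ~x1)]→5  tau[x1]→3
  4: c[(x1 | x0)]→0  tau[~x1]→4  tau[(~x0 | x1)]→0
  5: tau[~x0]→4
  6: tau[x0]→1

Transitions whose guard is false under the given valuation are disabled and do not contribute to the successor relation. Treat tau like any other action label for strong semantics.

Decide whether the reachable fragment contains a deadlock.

Answer: DEADLOCK-FREE

Trace:
Reach set: {0,2,3,4}
  0: b→4  tau→2  [deg 2]
  2: a→3  [deg 1]
  3: tau→3  [deg 1]
  4: c→0  tau→0  [deg 2]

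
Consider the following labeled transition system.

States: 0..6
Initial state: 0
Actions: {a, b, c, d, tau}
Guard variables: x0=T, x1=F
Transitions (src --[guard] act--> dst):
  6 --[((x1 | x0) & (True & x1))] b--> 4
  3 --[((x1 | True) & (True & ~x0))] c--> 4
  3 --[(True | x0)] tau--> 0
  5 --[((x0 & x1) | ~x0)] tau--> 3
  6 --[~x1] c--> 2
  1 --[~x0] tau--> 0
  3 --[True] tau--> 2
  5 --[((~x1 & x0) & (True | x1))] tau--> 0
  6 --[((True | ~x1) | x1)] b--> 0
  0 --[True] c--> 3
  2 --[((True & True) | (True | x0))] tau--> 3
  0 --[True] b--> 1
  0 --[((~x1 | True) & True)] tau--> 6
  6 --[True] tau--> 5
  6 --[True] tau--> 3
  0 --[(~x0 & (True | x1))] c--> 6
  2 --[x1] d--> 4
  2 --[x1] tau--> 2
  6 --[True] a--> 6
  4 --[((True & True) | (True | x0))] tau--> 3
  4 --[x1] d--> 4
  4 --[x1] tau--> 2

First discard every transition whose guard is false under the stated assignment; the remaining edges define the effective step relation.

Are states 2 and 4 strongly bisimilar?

Answer: BISIMILAR

Working:
Compute ~ classes (split until stable):
  P[0] = {{0,1,2,3,4,5,6}}
  P[1] = {{0},{1},{2,3,4,5},{6}}
  P[2] = {{0},{1},{2,4},{3},{5},{6}}
6 equivalence class(es) (converged in 3)
2∈{2,4}, 4∈{2,4}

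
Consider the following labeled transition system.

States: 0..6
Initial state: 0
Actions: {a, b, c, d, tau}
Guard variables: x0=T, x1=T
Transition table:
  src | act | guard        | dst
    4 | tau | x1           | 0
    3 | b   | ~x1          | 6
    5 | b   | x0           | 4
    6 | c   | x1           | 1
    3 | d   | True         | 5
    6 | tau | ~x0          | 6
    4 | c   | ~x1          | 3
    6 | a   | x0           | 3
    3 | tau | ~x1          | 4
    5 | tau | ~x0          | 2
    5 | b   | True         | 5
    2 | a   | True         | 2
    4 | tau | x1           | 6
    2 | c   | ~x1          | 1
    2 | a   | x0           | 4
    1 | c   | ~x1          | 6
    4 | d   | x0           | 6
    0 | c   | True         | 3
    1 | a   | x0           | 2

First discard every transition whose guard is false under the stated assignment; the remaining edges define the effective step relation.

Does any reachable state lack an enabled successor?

Answer: DEADLOCK-FREE

Working:
R = {0,1,2,3,4,5,6}
  0: c→3  [deg 1]
  1: a→2  [deg 1]
  2: a→2  a→4  [deg 2]
  3: d→5  [deg 1]
  4: d→6  tau→0  tau→6  [deg 3]
  5: b→4  b→5  [deg 2]
  6: a→3  c→1  [deg 2]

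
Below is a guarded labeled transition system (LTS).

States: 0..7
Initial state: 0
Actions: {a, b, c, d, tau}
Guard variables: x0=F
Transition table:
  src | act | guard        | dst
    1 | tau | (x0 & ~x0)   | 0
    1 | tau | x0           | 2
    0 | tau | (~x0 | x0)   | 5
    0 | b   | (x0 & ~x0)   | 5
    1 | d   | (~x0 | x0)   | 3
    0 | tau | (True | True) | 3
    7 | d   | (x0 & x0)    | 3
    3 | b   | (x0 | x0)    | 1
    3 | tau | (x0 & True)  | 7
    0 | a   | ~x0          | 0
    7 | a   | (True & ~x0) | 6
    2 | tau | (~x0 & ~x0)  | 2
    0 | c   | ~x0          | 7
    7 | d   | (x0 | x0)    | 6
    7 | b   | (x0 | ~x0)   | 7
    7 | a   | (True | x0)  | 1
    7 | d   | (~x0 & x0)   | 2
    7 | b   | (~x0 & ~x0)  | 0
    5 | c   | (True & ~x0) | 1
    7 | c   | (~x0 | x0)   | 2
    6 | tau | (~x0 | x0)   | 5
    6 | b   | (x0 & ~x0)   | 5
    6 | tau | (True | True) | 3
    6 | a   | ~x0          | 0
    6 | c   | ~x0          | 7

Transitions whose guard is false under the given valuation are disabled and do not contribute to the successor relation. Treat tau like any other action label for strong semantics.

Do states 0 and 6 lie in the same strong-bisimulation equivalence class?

Answer: BISIMILAR

Analysis:
Refine partition for ~:
  P[0] = {{0,1,2,3,4,5,6,7}}
  P[1] = {{0,6},{1},{2},{3,4},{5},{7}}
Fixed point at round 2; 6 class(es).
[0]={0,6}  [6]={0,6}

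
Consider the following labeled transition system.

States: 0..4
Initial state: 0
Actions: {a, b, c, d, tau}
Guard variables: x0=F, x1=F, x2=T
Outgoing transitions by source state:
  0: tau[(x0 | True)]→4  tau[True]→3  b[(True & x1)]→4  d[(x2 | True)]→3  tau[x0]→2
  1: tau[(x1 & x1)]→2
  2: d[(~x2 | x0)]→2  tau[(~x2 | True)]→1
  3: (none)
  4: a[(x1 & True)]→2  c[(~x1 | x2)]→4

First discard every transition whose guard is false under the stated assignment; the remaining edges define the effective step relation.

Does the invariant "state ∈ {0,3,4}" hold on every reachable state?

Allowed set {0,3,4}
R = {0,3,4}
  0: safe
  3: safe
  4: safe

Answer: INVARIANT HOLDS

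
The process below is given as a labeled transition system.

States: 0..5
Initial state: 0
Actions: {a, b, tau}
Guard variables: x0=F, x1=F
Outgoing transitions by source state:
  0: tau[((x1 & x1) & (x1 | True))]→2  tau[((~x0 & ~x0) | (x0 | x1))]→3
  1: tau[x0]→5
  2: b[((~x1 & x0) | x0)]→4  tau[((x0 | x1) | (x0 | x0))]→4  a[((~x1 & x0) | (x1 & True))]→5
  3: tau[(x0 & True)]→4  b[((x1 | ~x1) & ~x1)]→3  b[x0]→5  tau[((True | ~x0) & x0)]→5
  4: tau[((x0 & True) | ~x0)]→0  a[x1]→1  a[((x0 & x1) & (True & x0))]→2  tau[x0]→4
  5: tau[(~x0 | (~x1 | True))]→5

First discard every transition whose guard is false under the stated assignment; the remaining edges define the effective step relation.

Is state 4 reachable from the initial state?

Answer: UNREACHABLE

Working:
After dropping false guards: 4 live edges.
L0 = {0}
L1 = {3}  total {0,3}
R = {0,3}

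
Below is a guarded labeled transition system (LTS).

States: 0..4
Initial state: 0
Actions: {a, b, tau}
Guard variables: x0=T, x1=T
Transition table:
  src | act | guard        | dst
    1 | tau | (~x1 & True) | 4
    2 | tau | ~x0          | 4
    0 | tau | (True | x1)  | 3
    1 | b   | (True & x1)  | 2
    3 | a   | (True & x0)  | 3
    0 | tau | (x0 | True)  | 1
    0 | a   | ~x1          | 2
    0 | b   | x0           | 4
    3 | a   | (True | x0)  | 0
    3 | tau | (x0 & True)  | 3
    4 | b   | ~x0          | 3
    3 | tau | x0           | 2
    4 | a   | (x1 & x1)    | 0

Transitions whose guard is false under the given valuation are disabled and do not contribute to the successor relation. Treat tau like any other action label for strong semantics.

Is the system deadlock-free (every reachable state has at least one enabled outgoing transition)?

Answer: DEADLOCK at state 2

Trace:
Reachable = {0,1,2,3,4}
  0: b→4  tau→1  tau→3  [deg 3]
  1: b→2  [deg 1]
  2: ∅  [deadlock]
  3: a→0  a→3  tau→2  tau→3  [deg 4]
  4: a→0  [deg 1]
trace reaching 2: tau·b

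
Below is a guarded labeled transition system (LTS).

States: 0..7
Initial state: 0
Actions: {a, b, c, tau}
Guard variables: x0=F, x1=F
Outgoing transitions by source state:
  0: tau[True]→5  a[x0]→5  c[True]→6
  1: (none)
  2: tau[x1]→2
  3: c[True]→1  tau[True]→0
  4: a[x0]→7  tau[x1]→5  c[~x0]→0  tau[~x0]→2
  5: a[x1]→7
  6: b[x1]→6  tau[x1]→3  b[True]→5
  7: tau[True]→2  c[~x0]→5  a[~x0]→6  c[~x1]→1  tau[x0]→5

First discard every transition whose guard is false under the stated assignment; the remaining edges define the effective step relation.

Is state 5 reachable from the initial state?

Guard filter leaves 11 enabled edge(s).
Layer 0: {0}
Layer 1: {5,6}  cumulative {0,5,6}
Reach set: {0,5,6}
witness 5: tau

Answer: REACHABLE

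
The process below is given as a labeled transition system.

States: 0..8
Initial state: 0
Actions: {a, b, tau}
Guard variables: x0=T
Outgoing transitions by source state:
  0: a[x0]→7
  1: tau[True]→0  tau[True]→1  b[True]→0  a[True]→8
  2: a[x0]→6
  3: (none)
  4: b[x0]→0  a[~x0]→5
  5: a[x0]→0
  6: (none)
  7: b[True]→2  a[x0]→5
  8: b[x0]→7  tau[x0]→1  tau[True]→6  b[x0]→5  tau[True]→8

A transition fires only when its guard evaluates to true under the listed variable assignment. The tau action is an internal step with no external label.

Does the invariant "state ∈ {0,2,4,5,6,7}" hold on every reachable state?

Allowed set {0,2,4,5,6,7}
Reach set: {0,2,5,6,7}
  0: ok
  2: ok
  5: ok
  6: ok
  7: ok

Answer: INVARIANT HOLDS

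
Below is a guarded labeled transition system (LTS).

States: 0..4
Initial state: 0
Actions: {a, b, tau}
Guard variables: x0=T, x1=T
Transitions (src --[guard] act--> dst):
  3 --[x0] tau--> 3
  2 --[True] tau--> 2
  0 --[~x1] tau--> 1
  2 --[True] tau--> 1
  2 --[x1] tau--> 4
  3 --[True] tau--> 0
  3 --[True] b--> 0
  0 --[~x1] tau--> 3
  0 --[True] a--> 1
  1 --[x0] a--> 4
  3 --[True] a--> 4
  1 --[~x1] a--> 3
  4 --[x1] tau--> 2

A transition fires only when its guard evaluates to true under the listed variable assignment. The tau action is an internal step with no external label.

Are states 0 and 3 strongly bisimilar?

Refine partition for ~:
  π0 = {{0,1,2,3,4}}
  π1 = {{0,1},{2,4},{3}}
  π2 = {{0},{1},{2},{3},{4}}
stable after 3 split(s): 5 block(s)
class of 0: {0}; class of 3: {3}

Answer: NOT BISIMILAR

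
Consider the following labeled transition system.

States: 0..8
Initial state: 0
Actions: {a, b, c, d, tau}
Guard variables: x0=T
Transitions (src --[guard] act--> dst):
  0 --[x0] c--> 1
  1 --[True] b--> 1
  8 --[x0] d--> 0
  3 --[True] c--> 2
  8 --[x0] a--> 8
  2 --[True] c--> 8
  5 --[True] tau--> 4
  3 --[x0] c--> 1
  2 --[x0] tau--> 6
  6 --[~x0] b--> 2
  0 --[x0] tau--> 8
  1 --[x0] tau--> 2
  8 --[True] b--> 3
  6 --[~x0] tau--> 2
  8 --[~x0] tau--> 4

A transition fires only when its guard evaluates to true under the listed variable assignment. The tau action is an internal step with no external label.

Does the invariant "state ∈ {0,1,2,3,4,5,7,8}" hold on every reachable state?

Safe = {0,1,2,3,4,5,7,8}
Reachable = {0,1,2,3,6,8}
  0: ok
  1: ok
  2: ok
  3: ok
  6: VIOLATES
  8: ok
reach 6 via c·tau·tau — violates

Answer: INVARIANT VIOLATED at state 6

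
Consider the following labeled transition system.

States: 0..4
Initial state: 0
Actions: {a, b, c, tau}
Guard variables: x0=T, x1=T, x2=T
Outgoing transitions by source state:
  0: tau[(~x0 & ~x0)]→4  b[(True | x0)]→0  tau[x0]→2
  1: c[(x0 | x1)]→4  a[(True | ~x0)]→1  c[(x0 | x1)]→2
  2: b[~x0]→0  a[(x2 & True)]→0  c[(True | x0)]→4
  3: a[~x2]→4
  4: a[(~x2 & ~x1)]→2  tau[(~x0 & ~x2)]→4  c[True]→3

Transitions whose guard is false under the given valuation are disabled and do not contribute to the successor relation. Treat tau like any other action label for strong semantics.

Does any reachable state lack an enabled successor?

Reach set: {0,2,3,4}
  0: b→0  tau→2  [2 out]
  2: a→0  c→4  [2 out]
  3: ∅  [STUCK]
  4: c→3  [1 out]
Path to 3: tau·c·c

Answer: DEADLOCK at state 3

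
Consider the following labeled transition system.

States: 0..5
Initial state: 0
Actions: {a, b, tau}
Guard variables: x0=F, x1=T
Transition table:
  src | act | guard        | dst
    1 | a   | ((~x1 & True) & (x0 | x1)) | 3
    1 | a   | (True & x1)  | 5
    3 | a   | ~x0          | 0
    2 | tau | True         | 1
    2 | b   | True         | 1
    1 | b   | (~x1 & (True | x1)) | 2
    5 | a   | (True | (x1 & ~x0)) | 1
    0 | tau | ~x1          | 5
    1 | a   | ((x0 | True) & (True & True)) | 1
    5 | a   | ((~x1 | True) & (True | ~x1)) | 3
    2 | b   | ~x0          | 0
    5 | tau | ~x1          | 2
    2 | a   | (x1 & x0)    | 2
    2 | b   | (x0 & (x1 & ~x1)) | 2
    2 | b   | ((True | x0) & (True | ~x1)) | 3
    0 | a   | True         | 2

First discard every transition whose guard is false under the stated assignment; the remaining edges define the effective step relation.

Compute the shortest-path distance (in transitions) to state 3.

Breadth-first toward 3:
  Layer 0: {0}
  Layer 1: {2}
  Layer 2: {1,3}
depth(3)=2, e.g. a·b

Answer: 2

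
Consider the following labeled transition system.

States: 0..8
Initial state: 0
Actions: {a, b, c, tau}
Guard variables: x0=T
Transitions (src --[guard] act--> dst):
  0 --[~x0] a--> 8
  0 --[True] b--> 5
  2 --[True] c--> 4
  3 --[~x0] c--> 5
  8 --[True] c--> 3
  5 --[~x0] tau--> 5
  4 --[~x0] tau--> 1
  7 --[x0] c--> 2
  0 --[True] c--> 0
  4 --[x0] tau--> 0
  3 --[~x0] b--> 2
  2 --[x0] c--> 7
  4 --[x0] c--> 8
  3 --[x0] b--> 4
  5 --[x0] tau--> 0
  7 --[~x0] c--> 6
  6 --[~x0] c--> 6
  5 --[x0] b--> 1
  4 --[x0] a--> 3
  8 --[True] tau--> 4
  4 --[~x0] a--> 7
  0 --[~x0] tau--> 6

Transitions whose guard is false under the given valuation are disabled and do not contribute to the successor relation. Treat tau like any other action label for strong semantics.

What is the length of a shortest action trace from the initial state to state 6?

Breadth-first toward 6:
  depth 0: {0}
  depth 1: {5}
  depth 2: {1}
6 never appears.

Answer: UNREACHABLE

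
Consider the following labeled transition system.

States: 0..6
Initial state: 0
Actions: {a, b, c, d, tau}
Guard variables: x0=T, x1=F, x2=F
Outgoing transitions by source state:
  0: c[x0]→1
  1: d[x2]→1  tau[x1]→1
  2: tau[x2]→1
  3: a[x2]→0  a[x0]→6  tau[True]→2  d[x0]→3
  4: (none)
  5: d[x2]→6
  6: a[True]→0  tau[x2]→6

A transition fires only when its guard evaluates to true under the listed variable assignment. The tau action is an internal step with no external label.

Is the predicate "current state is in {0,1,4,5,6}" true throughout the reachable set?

Inv-set: {0,1,4,5,6}
Reach set: {0,1}
  0: ✓
  1: ✓

Answer: INVARIANT HOLDS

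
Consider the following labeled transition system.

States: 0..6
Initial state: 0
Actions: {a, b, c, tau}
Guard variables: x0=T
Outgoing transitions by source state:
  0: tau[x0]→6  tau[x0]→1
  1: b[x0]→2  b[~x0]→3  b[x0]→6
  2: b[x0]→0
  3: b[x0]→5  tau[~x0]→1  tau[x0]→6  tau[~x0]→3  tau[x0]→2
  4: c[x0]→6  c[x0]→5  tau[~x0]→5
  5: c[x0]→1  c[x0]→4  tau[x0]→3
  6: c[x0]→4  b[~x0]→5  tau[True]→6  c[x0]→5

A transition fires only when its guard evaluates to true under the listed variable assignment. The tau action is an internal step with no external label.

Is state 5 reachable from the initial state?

16 transition(s) survive guard evaluation.
Layer 0: {0}
Layer 1: {1,6}  total {0,1,6}
Layer 2: {2,4,5}  total {0,1,2,4,5,6}
Layer 3: {3}  total {0,1,2,3,4,5,6}
R = {0,1,2,3,4,5,6}
trace reaching 5: tau·c

Answer: REACHABLE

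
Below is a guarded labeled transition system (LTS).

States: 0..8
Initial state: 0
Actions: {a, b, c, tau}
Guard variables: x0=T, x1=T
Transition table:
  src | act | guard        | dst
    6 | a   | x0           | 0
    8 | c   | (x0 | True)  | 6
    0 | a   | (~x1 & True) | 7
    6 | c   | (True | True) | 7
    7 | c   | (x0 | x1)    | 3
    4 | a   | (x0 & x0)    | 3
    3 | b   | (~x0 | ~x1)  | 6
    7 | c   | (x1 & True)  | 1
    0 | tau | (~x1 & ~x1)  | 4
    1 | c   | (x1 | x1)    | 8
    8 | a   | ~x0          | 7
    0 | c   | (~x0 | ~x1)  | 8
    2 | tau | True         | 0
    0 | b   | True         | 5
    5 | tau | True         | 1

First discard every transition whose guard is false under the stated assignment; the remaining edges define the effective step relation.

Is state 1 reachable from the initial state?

Answer: REACHABLE

Trace:
After dropping false guards: 10 live edges.
Layer 0: {0}
Layer 1: {5}  cumulative {0,5}
Layer 2: {1}  cumulative {0,1,5}
Layer 3: {8}  cumulative {0,1,5,8}
Layer 4: {6}  cumulative {0,1,5,6,8}
Layer 5: {7}  cumulative {0,1,5,6,7,8}
Layer 6: {3}  cumulative {0,1,3,5,6,7,8}
Reach set: {0,1,3,5,6,7,8}
trace reaching 1: b·tau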